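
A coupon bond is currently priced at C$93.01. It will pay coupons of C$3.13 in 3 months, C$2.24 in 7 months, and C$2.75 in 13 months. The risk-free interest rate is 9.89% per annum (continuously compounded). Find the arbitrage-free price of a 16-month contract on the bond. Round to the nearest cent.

C$97.41

PV(coupons) I = 3.13·e^(−0.0989·3/12) + 2.24·e^(−0.0989·7/12) + 2.75·e^(−0.0989·13/12)
I = 3.0536 + 2.1144 + 2.4706 = 7.6386
F = (S − I)·e^(rT) = (93.01 − 7.6386) · e^(0.0989·16/12)
= 85.3714 · e^0.131867 = 85.3714 × 1.140957 = C$97.41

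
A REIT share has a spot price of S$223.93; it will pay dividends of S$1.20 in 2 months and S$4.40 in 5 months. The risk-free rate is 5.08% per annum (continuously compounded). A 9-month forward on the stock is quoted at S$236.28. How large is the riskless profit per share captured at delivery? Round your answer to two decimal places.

PV(dividends) I = 1.20·e^(−0.0508·2/12) + 4.40·e^(−0.0508·5/12) = 5.4977
Fair forward F* = (S − I)·e^(rT) = (223.93 − 5.4977)·e^0.038100 = 218.4323 × 1.038835 = 226.9151
Market S$236.28 > fair 226.9151: forward overpriced → cash-and-carry (borrow at r, buy the stock and collect the dividends, short the forward).
Profit at T = |F_mkt − F*| = |236.28 − 226.9151| = S$9.36 per share

S$9.36 per share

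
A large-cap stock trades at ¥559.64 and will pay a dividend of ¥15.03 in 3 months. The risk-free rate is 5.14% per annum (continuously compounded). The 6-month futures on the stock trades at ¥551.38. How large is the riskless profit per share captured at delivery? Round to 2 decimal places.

PV(dividends) I = 15.03·e^(−0.0514·3/12) = 14.8381
Fair futures F* = (S − I)·e^(rT) = (559.64 − 14.8381)·e^0.025700 = 544.8019 × 1.026033 = 558.9847
Market ¥551.38 < fair 558.9847: forward underpriced → reverse cash-and-carry (short the stock, invest proceeds at r, pay the dividends, go long the forward).
Profit at T = |F_mkt − F*| = |551.38 − 558.9847| = ¥7.60 per share

¥7.60 per share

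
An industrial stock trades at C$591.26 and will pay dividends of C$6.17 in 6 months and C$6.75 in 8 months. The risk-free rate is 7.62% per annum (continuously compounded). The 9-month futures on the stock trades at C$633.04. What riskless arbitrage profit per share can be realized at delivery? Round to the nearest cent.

PV(dividends) I = 6.17·e^(−0.0762·6/12) + 6.75·e^(−0.0762·8/12) = 12.3550
Fair futures F* = (S − I)·e^(rT) = (591.26 − 12.3550)·e^0.057150 = 578.9050 × 1.058815 = 612.9533
Market C$633.04 > fair 612.9533: forward overpriced → cash-and-carry (borrow at r, buy the stock and collect the dividends, short the forward).
Profit at T = |F_mkt − F*| = |633.04 − 612.9533| = C$20.09 per share

C$20.09 per share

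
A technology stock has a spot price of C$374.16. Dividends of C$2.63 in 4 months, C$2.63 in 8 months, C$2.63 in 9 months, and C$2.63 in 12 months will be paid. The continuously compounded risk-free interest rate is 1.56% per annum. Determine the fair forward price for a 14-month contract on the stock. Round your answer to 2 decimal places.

PV(dividends) I = 2.63·e^(−0.0156·4/12) + 2.63·e^(−0.0156·8/12) + 2.63·e^(−0.0156·9/12) + 2.63·e^(−0.0156·12/12)
I = 2.6164 + 2.6028 + 2.5994 + 2.5893 = 10.4079
F = (S − I)·e^(rT) = (374.16 − 10.4079) · e^(0.0156·14/12)
= 363.7521 · e^0.018200 = 363.7521 × 1.018367 = C$370.43

C$370.43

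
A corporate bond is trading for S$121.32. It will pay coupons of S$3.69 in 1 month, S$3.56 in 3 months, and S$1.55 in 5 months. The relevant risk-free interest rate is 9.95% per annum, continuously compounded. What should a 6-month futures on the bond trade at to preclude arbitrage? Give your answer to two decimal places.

PV(coupons) I = 3.69·e^(−0.0995·1/12) + 3.56·e^(−0.0995·3/12) + 1.55·e^(−0.0995·5/12)
I = 3.6595 + 3.4725 + 1.4871 = 8.6191
F = (S − I)·e^(rT) = (121.32 − 8.6191) · e^(0.0995·6/12)
= 112.7009 · e^0.049750 = 112.7009 × 1.051008 = S$118.45

S$118.45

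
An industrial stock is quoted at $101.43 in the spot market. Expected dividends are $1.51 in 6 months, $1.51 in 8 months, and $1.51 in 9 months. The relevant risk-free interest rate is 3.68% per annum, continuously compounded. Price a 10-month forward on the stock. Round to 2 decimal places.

PV(dividends) I = 1.51·e^(−0.0368·6/12) + 1.51·e^(−0.0368·8/12) + 1.51·e^(−0.0368·9/12)
I = 1.4825 + 1.4734 + 1.4689 = 4.4248
F = (S − I)·e^(rT) = (101.43 − 4.4248) · e^(0.0368·10/12)
= 97.0052 · e^0.030667 = 97.0052 × 1.031142 = $100.03

$100.03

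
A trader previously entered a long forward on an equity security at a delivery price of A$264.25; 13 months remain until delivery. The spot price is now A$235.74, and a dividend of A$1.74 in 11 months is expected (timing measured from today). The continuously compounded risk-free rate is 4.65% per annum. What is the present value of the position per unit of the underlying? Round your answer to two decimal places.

PV(remaining dividends) I = 1.74·e^(−0.0465·11/12) = 1.6674
Current forward F = (S − I)·e^(rT) = (235.74 − 1.6674)·e^(0.0465·13/12) = 234.0726 × 1.051665 = 246.1660
Value (long) = (F − K)·e^(−rT) = (246.1660 − 264.25) × 0.950873 = -17.1956
Value = -A$17.20

-A$17.20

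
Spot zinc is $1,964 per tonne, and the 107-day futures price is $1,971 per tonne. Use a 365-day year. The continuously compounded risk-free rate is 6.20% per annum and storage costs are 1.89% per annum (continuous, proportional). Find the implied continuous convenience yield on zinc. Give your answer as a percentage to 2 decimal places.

6.88%

F = S·e^((r+u−y)T) ⇒ (r+u−y) = ln(F/S)/T
ln(1971/1964) = 0.003558; /T ⇒ 0.012137
y = r + u − ln(F/S)/T = 0.0620 + 0.0189 − 0.012137 = 0.068763
y = 6.88%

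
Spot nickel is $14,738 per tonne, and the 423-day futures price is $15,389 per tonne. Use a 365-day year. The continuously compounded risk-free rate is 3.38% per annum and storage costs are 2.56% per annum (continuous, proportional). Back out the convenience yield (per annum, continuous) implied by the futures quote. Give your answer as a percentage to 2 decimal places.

F = S·e^((r+u−y)T) ⇒ (r+u−y) = ln(F/S)/T
ln(15389/14738) = 0.043224; /T ⇒ 0.037297
y = r + u − ln(F/S)/T = 0.0338 + 0.0256 − 0.037297 = 0.022103
y = 2.21%

2.21%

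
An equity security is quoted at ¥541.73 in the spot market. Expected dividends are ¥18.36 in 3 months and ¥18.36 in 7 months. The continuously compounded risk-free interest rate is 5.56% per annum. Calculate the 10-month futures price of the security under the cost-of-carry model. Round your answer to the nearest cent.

¥529.84

PV(dividends) I = 18.36·e^(−0.0556·3/12) + 18.36·e^(−0.0556·7/12)
I = 18.1066 + 17.7741 = 35.8807
F = (S − I)·e^(rT) = (541.73 − 35.8807) · e^(0.0556·10/12)
= 505.8493 · e^0.046333 = 505.8493 × 1.047423 = ¥529.84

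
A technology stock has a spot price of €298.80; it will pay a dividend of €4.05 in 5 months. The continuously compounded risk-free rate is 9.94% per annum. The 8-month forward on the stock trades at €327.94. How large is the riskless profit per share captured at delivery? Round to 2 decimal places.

€12.82 per share

PV(dividends) I = 4.05·e^(−0.0994·5/12) = 3.8857
Fair forward F* = (S − I)·e^(rT) = (298.80 − 3.8857)·e^0.066267 = 294.9143 × 1.068512 = 315.1195
Market €327.94 > fair 315.1195: forward overpriced → cash-and-carry (borrow at r, buy the stock and collect the dividends, short the forward).
Profit at T = |F_mkt − F*| = |327.94 − 315.1195| = €12.82 per share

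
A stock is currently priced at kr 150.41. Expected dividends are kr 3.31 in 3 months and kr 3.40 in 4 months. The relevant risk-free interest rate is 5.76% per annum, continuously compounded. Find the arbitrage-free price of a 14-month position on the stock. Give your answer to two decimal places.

kr 153.81

PV(dividends) I = 3.31·e^(−0.0576·3/12) + 3.40·e^(−0.0576·4/12)
I = 3.2627 + 3.3353 = 6.5980
F = (S − I)·e^(rT) = (150.41 − 6.5980) · e^(0.0576·14/12)
= 143.8120 · e^0.067200 = 143.8120 × 1.069509 = kr 153.81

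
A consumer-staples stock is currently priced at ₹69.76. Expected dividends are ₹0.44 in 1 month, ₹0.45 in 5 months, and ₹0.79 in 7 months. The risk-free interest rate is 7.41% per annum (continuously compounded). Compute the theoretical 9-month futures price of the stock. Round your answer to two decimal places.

PV(dividends) I = 0.44·e^(−0.0741·1/12) + 0.45·e^(−0.0741·5/12) + 0.79·e^(−0.0741·7/12)
I = 0.4373 + 0.4363 + 0.7566 = 1.6302
F = (S − I)·e^(rT) = (69.76 − 1.6302) · e^(0.0741·9/12)
= 68.1298 · e^0.055575 = 68.1298 × 1.057148 = ₹72.02

₹72.02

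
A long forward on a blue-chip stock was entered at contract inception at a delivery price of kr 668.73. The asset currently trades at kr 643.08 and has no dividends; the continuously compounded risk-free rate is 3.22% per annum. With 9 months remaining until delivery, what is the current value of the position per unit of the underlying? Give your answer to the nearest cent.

Current fair forward for the remaining 9 months: F = S·e^(r·T), r = 0.0322
F = 643.08 · e^(0.0322 × 9/12) = 643.08 × 1.024444 = 658.7994
Value of long forward = (F − K)·e^(−rT) = (658.7994 − 668.73) · e^(−0.0322·9/12)
= -9.9306 × 0.976139 = -9.69

-kr 9.69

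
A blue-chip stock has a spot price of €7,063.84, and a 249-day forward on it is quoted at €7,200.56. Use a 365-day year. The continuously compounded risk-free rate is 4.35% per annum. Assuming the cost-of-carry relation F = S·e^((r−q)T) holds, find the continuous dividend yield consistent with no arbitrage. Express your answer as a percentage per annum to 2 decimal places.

1.54%

From F = S·e^((r−q)T): (r − q) = ln(F/S)/T
ln(7200.56/7063.84) = ln(1.019355) = 0.019170
(r − q) = 0.019170 / (249/365) = 0.028101
q = r − ln(F/S)/T = 0.0435 − 0.028101 = 0.015399
q = 1.54%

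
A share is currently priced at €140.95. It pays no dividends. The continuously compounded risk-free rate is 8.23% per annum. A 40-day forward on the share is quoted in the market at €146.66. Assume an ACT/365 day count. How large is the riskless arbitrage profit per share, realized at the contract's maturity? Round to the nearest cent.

€4.43 per share

Fair forward: F* = S·e^(carry·T), with carry = r = 0.0823
F* = 140.95 · e^(0.0823 × 40/365) = 140.95 · e^0.009019 = 140.95 × 1.009060 = €142.2270
Market €146.66 > fair €142.2270: forward overpriced → cash-and-carry (buy spot, short the forward).
At maturity, profit = |F_mkt − F*| = |146.66 − 142.2270| = €4.43 per share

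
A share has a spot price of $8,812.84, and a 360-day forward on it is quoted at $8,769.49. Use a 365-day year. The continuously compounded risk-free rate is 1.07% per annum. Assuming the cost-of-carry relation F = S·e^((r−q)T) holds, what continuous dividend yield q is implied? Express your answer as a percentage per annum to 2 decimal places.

1.57%

From F = S·e^((r−q)T): (r − q) = ln(F/S)/T
ln(8769.49/8812.84) = ln(0.995081) = -0.004931
(r − q) = -0.004931 / (360/365) = -0.004999
q = r − ln(F/S)/T = 0.0107 + 0.004999 = 0.015699
q = 1.57%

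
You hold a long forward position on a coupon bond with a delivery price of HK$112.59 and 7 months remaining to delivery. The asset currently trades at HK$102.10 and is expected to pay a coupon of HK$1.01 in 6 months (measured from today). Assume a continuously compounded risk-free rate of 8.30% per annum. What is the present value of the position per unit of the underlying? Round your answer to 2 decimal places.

PV(remaining coupons) I = 1.01·e^(−0.0830·6/12) = 0.9689
Current forward F = (S − I)·e^(rT) = (102.10 − 0.9689)·e^(0.0830·7/12) = 101.1311 × 1.049608 = 106.1480
Value (long) = (F − K)·e^(−rT) = (106.1480 − 112.59) × 0.952737 = -6.1375
Value = -HK$6.14

-HK$6.14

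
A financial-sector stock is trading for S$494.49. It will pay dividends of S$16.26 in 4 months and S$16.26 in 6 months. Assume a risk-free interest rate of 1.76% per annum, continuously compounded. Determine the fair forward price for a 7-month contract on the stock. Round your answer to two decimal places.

PV(dividends) I = 16.26·e^(−0.0176·4/12) + 16.26·e^(−0.0176·6/12)
I = 16.1649 + 16.1175 = 32.2824
F = (S − I)·e^(rT) = (494.49 − 32.2824) · e^(0.0176·7/12)
= 462.2076 · e^0.010267 = 462.2076 × 1.010320 = S$466.98

S$466.98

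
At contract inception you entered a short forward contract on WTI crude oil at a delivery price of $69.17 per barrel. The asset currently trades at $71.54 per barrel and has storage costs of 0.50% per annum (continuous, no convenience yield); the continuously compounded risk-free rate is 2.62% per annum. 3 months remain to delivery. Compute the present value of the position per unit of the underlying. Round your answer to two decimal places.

-$2.91 per barrel

Current fair forward for the remaining 3 months: F = S·e^((r + u)·T), (r + u) = 0.0262 + 0.0050 = 0.0312
F = 71.54 · e^(0.0312 × 3/12) = 71.54 × 1.007830 = 72.1002
Value of long forward = (F − K)·e^(−rT) = (72.1002 − 69.17) · e^(−0.0262·3/12)
= 2.9302 × 0.993471 = 2.91
Short position value = −(long value) = -$2.91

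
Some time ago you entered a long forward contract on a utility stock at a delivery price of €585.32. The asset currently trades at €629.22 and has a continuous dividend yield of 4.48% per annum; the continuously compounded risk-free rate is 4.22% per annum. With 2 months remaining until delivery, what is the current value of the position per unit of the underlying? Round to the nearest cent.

Current fair forward for the remaining 2 months: F = S·e^((r − q)·T), (r − q) = 0.0422 − 0.0448 = -0.0026
F = 629.22 · e^(-0.0026 × 2/12) = 629.22 × 0.999567 = 628.9475
Value of long forward = (F − K)·e^(−rT) = (628.9475 − 585.32) · e^(−0.0422·2/12)
= 43.6275 × 0.992991 = 43.32

€43.32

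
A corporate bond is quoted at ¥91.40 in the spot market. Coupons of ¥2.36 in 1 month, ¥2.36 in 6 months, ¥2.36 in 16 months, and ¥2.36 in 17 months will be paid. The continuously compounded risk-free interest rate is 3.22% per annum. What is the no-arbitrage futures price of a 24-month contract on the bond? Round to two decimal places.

PV(coupons) I = 2.36·e^(−0.0322·1/12) + 2.36·e^(−0.0322·6/12) + 2.36·e^(−0.0322·16/12) + 2.36·e^(−0.0322·17/12)
I = 2.3537 + 2.3223 + 2.2608 + 2.2548 = 9.1916
F = (S − I)·e^(rT) = (91.40 − 9.1916) · e^(0.0322·24/12)
= 82.2084 · e^0.064400 = 82.2084 × 1.066519 = ¥87.68

¥87.68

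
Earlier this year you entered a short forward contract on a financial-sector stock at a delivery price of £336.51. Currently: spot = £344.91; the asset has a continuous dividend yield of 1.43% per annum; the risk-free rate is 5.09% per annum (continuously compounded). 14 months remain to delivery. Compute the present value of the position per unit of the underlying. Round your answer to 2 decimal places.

-£22.09

Current fair forward for the remaining 14 months: F = S·e^((r − q)·T), (r − q) = 0.0509 − 0.0143 = 0.0366
F = 344.91 · e^(0.0366 × 14/12) = 344.91 × 1.043625 = 359.9567
Value of long forward = (F − K)·e^(−rT) = (359.9567 − 336.51) · e^(−0.0509·14/12)
= 23.4467 × 0.942345 = 22.09
Short position value = −(long value) = -£22.09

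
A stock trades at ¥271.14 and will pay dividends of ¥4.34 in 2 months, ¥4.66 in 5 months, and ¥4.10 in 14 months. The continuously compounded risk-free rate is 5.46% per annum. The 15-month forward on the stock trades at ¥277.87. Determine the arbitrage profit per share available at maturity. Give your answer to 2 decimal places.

¥1.18 per share

PV(dividends) I = 4.34·e^(−0.0546·2/12) + 4.66·e^(−0.0546·5/12) + 4.10·e^(−0.0546·14/12) = 12.7028
Fair forward F* = (S − I)·e^(rT) = (271.14 − 12.7028)·e^0.068250 = 258.4372 × 1.070633 = 276.6914
Market ¥277.87 > fair 276.6914: forward overpriced → cash-and-carry (borrow at r, buy the stock and collect the dividends, short the forward).
Profit at T = |F_mkt − F*| = |277.87 − 276.6914| = ¥1.18 per share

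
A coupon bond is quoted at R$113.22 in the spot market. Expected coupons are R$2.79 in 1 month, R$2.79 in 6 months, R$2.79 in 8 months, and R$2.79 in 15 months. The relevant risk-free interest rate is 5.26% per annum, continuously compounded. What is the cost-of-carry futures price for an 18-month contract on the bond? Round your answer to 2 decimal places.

PV(coupons) I = 2.79·e^(−0.0526·1/12) + 2.79·e^(−0.0526·6/12) + 2.79·e^(−0.0526·8/12) + 2.79·e^(−0.0526·15/12)
I = 2.7778 + 2.7176 + 2.6939 + 2.6125 = 10.8018
F = (S − I)·e^(rT) = (113.22 − 10.8018) · e^(0.0526·18/12)
= 102.4182 · e^0.078900 = 102.4182 × 1.082096 = R$110.83

R$110.83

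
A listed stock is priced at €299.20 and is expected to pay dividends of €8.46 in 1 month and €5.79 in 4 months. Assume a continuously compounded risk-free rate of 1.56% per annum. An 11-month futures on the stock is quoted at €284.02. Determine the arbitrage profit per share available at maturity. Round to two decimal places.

€5.08 per share

PV(dividends) I = 8.46·e^(−0.0156·1/12) + 5.79·e^(−0.0156·4/12) = 14.2090
Fair futures F* = (S − I)·e^(rT) = (299.20 − 14.2090)·e^0.014300 = 284.9910 × 1.014403 = 289.0957
Market €284.02 < fair 289.0957: forward underpriced → reverse cash-and-carry (short the stock, invest proceeds at r, pay the dividends, go long the forward).
Profit at T = |F_mkt − F*| = |284.02 − 289.0957| = €5.08 per share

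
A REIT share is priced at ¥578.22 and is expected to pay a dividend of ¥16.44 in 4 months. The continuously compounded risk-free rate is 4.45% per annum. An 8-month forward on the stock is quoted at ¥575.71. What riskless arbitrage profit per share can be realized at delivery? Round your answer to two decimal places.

¥3.24 per share

PV(dividends) I = 16.44·e^(−0.0445·4/12) = 16.1979
Fair forward F* = (S − I)·e^(rT) = (578.22 − 16.1979)·e^0.029667 = 562.0221 × 1.030111 = 578.9451
Market ¥575.71 < fair 578.9451: forward underpriced → reverse cash-and-carry (short the stock, invest proceeds at r, pay the dividends, go long the forward).
Profit at T = |F_mkt − F*| = |575.71 − 578.9451| = ¥3.24 per share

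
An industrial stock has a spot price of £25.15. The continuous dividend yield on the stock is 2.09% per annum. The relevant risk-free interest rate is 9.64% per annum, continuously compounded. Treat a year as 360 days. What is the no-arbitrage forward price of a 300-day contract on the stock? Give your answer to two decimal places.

£26.78

F = S·e^((r − q)T) = 25.15 · e^((0.0964 − 0.0209) × 300/360)
= 25.15 · e^0.062917 = 25.15 × 1.064938
F = £26.78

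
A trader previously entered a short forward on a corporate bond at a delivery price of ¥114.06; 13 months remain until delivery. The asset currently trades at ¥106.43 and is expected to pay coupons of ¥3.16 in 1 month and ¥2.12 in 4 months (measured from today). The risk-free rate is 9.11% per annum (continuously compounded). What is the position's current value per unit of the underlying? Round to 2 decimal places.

PV(remaining coupons) I = 3.16·e^(−0.0911·1/12) + 2.12·e^(−0.0911·4/12) = 5.1927
Current forward F = (S − I)·e^(rT) = (106.43 − 5.1927)·e^(0.0911·13/12) = 101.2373 × 1.103726 = 111.7382
Value (long) = (F − K)·e^(−rT) = (111.7382 − 114.06) × 0.906022 = -2.1036
Short position value = −(long value) = ¥2.10

¥2.10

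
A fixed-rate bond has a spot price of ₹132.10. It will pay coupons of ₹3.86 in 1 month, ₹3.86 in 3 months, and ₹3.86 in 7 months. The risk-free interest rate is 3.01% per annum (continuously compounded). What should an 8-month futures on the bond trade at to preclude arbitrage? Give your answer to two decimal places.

PV(coupons) I = 3.86·e^(−0.0301·1/12) + 3.86·e^(−0.0301·3/12) + 3.86·e^(−0.0301·7/12)
I = 3.8503 + 3.8311 + 3.7928 = 11.4742
F = (S − I)·e^(rT) = (132.10 − 11.4742) · e^(0.0301·8/12)
= 120.6258 · e^0.020067 = 120.6258 × 1.020270 = ₹123.07

₹123.07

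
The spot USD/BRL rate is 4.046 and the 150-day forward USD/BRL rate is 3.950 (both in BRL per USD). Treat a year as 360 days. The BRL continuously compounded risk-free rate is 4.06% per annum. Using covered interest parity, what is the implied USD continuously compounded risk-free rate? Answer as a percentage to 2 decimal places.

F = S·e^((r_BRL − r_USD)T) ⇒ r_USD = r_BRL − ln(F/S)/T
ln(3.950/4.046) = -0.024013; /(150/360) = -0.057631
r_USD = 0.0406 + 0.057631 = 0.098231
r_USD = 9.82%

9.82%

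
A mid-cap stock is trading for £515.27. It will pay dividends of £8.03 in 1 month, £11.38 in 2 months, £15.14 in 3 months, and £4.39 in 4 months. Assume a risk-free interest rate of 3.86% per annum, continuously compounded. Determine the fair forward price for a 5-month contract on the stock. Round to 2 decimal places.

£484.36

PV(dividends) I = 8.03·e^(−0.0386·1/12) + 11.38·e^(−0.0386·2/12) + 15.14·e^(−0.0386·3/12) + 4.39·e^(−0.0386·4/12)
I = 8.0042 + 11.3070 + 14.9946 + 4.3339 = 38.6397
F = (S − I)·e^(rT) = (515.27 − 38.6397) · e^(0.0386·5/12)
= 476.6303 · e^0.016083 = 476.6303 × 1.016213 = £484.36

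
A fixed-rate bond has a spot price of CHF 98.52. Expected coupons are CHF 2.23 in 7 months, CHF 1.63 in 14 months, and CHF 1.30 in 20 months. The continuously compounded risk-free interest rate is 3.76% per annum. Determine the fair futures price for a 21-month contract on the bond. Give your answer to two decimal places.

PV(coupons) I = 2.23·e^(−0.0376·7/12) + 1.63·e^(−0.0376·14/12) + 1.30·e^(−0.0376·20/12)
I = 2.1816 + 1.5600 + 1.2210 = 4.9626
F = (S − I)·e^(rT) = (98.52 − 4.9626) · e^(0.0376·21/12)
= 93.5574 · e^0.065800 = 93.5574 × 1.068013 = CHF 99.92

CHF 99.92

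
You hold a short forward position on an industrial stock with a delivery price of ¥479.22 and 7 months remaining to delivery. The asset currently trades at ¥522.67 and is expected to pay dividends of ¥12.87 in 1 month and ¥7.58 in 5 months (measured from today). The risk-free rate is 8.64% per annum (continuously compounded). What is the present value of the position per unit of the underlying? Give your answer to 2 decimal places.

-¥46.91

PV(remaining dividends) I = 12.87·e^(−0.0864·1/12) + 7.58·e^(−0.0864·5/12) = 20.0896
Current forward F = (S − I)·e^(rT) = (522.67 − 20.0896)·e^(0.0864·7/12) = 502.5804 × 1.051692 = 528.5598
Value (long) = (F − K)·e^(−rT) = (528.5598 − 479.22) × 0.950849 = 46.9147
Short position value = −(long value) = -¥46.91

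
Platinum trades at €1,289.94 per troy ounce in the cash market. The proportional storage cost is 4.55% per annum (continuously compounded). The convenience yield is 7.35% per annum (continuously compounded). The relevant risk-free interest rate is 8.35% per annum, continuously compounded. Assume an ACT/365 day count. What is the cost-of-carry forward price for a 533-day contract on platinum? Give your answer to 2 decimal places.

€1,398.84 per troy ounce

Net carry = r + u − y = 0.0835 + 0.0455 − 0.0735 = 0.0555
F = S·e^((r+u−y)T) = 1289.94 · e^(0.0555 × 533/365) = 1289.94 · e^0.08104521
= 1289.94 × 1.08441992 = €1,398.84 per troy ounce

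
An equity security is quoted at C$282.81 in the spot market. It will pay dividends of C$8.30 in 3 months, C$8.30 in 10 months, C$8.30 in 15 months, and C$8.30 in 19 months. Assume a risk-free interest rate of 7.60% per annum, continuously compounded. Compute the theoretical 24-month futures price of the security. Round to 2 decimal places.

PV(dividends) I = 8.30·e^(−0.0760·3/12) + 8.30·e^(−0.0760·10/12) + 8.30·e^(−0.0760·15/12) + 8.30·e^(−0.0760·19/12)
I = 8.1438 + 7.7906 + 7.5478 + 7.3590 = 30.8412
F = (S − I)·e^(rT) = (282.81 − 30.8412) · e^(0.0760·24/12)
= 251.9688 · e^0.152000 = 251.9688 × 1.164160 = C$293.33

C$293.33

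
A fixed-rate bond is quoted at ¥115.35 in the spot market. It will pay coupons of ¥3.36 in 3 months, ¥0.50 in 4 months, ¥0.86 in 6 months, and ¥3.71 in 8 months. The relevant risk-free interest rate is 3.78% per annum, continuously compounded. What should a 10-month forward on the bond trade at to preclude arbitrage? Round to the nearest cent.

¥110.49

PV(coupons) I = 3.36·e^(−0.0378·3/12) + 0.50·e^(−0.0378·4/12) + 0.86·e^(−0.0378·6/12) + 3.71·e^(−0.0378·8/12)
I = 3.3284 + 0.4937 + 0.8439 + 3.6177 = 8.2837
F = (S − I)·e^(rT) = (115.35 − 8.2837) · e^(0.0378·10/12)
= 107.0663 · e^0.031500 = 107.0663 × 1.032001 = ¥110.49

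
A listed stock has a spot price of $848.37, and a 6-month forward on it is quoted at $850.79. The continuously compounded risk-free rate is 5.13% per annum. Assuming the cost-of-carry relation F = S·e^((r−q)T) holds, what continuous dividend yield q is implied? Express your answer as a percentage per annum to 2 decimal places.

From F = S·e^((r−q)T): (r − q) = ln(F/S)/T
ln(850.79/848.37) = ln(1.002853) = 0.002849
(r − q) = 0.002849 / (6/12) = 0.005698
q = r − ln(F/S)/T = 0.0513 − 0.005698 = 0.045602
q = 4.56%

4.56%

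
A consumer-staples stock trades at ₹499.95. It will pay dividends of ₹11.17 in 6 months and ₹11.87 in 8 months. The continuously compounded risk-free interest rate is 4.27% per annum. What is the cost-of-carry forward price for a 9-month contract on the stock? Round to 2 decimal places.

PV(dividends) I = 11.17·e^(−0.0427·6/12) + 11.87·e^(−0.0427·8/12)
I = 10.9340 + 11.5369 = 22.4709
F = (S − I)·e^(rT) = (499.95 − 22.4709) · e^(0.0427·9/12)
= 477.4791 · e^0.032025 = 477.4791 × 1.032543 = ₹493.02

₹493.02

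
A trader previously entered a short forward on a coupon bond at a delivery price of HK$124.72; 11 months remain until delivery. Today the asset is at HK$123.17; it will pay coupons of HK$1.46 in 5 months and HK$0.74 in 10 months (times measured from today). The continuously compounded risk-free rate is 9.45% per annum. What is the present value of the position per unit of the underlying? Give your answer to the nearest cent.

-HK$6.71

PV(remaining coupons) I = 1.46·e^(−0.0945·5/12) + 0.74·e^(−0.0945·10/12) = 2.0876
Current forward F = (S − I)·e^(rT) = (123.17 − 2.0876)·e^(0.0945·11/12) = 121.0824 × 1.090488 = 132.0389
Value (long) = (F − K)·e^(−rT) = (132.0389 − 124.72) × 0.917021 = 6.7116
Short position value = −(long value) = -HK$6.71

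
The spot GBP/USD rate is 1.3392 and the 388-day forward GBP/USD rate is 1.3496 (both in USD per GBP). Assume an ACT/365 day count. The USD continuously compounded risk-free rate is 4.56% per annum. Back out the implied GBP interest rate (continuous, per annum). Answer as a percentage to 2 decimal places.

3.83%

F = S·e^((r_USD − r_GBP)T) ⇒ r_GBP = r_USD − ln(F/S)/T
ln(1.3496/1.3392) = 0.007736; /(388/365) = 0.007277
r_GBP = 0.0456 − 0.007277 = 0.038323
r_GBP = 3.83%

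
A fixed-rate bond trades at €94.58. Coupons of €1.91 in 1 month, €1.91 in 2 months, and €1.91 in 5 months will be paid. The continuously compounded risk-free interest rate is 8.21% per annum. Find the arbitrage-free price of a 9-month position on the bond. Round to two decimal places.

PV(coupons) I = 1.91·e^(−0.0821·1/12) + 1.91·e^(−0.0821·2/12) + 1.91·e^(−0.0821·5/12)
I = 1.8970 + 1.8840 + 1.8458 = 5.6268
F = (S − I)·e^(rT) = (94.58 − 5.6268) · e^(0.0821·9/12)
= 88.9532 · e^0.061575 = 88.9532 × 1.063510 = €94.60

€94.60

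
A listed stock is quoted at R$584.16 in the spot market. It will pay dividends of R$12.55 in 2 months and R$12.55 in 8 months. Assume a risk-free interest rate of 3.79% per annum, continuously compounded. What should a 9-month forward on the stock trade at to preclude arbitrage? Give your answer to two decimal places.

PV(dividends) I = 12.55·e^(−0.0379·2/12) + 12.55·e^(−0.0379·8/12)
I = 12.4710 + 12.2369 = 24.7079
F = (S − I)·e^(rT) = (584.16 − 24.7079) · e^(0.0379·9/12)
= 559.4521 · e^0.028425 = 559.4521 × 1.028833 = R$575.58

R$575.58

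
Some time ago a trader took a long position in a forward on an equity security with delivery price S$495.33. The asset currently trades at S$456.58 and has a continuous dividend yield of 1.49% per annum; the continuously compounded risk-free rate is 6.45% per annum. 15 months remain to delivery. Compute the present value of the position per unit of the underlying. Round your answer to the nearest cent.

Current fair forward for the remaining 15 months: F = S·e^((r − q)·T), (r − q) = 0.0645 − 0.0149 = 0.0496
F = 456.58 · e^(0.0496 × 15/12) = 456.58 × 1.063962 = 485.7838
Value of long forward = (F − K)·e^(−rT) = (485.7838 − 495.33) · e^(−0.0645·15/12)
= -9.5462 × 0.922540 = -8.81

-S$8.81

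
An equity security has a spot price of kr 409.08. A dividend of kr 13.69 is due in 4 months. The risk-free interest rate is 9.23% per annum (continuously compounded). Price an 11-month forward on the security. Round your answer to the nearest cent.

kr 430.75

PV(dividends) I = 13.69·e^(−0.0923·4/12)
I = 13.2752
F = (S − I)·e^(rT) = (409.08 − 13.2752) · e^(0.0923·11/12)
= 395.8048 · e^0.084608 = 395.8048 × 1.088290 = kr 430.75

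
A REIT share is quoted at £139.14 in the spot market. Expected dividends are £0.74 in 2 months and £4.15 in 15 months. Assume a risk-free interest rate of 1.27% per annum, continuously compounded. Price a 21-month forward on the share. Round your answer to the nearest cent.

£137.34

PV(dividends) I = 0.74·e^(−0.0127·2/12) + 4.15·e^(−0.0127·15/12)
I = 0.7384 + 4.0846 = 4.8230
F = (S − I)·e^(rT) = (139.14 − 4.8230) · e^(0.0127·21/12)
= 134.3170 · e^0.022225 = 134.3170 × 1.022474 = £137.34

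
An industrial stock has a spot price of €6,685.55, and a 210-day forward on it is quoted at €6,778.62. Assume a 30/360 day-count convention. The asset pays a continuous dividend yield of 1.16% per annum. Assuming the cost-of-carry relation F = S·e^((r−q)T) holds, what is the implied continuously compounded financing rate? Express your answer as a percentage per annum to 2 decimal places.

3.53%

From F = S·e^((r−q)T): (r − q) = ln(F/S)/T
ln(6778.62/6685.55) = ln(1.013921) = 0.013825
(r − q) = 0.013825 / (210/360) = 0.023700
r = ln(F/S)/T + q = 0.023700 + 0.0116 = 0.035300
r = 3.53%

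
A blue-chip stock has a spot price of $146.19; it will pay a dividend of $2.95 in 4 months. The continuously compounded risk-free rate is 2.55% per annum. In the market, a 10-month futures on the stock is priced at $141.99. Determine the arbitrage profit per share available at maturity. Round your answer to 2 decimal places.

PV(dividends) I = 2.95·e^(−0.0255·4/12) = 2.9250
Fair futures F* = (S − I)·e^(rT) = (146.19 − 2.9250)·e^0.021250 = 143.2650 × 1.021477 = 146.3419
Market $141.99 < fair 146.3419: forward underpriced → reverse cash-and-carry (short the stock, invest proceeds at r, pay the dividends, go long the forward).
Profit at T = |F_mkt − F*| = |141.99 − 146.3419| = $4.35 per share

$4.35 per share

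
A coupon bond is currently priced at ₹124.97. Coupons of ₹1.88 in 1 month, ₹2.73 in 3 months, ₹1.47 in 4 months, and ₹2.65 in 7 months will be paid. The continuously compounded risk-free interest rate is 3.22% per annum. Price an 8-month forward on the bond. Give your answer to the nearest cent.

PV(coupons) I = 1.88·e^(−0.0322·1/12) + 2.73·e^(−0.0322·3/12) + 1.47·e^(−0.0322·4/12) + 2.65·e^(−0.0322·7/12)
I = 1.8750 + 2.7081 + 1.4543 + 2.6007 = 8.6381
F = (S − I)·e^(rT) = (124.97 − 8.6381) · e^(0.0322·8/12)
= 116.3319 · e^0.021467 = 116.3319 × 1.021699 = ₹118.86

₹118.86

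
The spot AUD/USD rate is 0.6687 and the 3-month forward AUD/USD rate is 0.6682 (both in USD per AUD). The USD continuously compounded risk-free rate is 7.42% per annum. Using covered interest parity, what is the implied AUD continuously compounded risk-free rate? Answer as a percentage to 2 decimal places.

7.72%

F = S·e^((r_USD − r_AUD)T) ⇒ r_AUD = r_USD − ln(F/S)/T
ln(0.6682/0.6687) = -0.000748; /(3/12) = -0.002992
r_AUD = 0.0742 + 0.002992 = 0.077192
r_AUD = 7.72%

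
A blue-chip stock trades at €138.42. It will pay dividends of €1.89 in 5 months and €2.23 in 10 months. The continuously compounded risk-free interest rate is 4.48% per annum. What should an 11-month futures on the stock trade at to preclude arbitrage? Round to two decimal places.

PV(dividends) I = 1.89·e^(−0.0448·5/12) + 2.23·e^(−0.0448·10/12)
I = 1.8550 + 2.1483 = 4.0033
F = (S − I)·e^(rT) = (138.42 − 4.0033) · e^(0.0448·11/12)
= 134.4167 · e^0.041067 = 134.4167 × 1.041922 = €140.05

€140.05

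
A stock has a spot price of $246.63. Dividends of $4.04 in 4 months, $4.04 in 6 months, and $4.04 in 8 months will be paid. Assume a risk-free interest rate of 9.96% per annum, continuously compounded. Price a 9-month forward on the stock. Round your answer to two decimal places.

$253.33

PV(dividends) I = 4.04·e^(−0.0996·4/12) + 4.04·e^(−0.0996·6/12) + 4.04·e^(−0.0996·8/12)
I = 3.9081 + 3.8437 + 3.7805 = 11.5323
F = (S − I)·e^(rT) = (246.63 − 11.5323) · e^(0.0996·9/12)
= 235.0977 · e^0.074700 = 235.0977 × 1.077561 = $253.33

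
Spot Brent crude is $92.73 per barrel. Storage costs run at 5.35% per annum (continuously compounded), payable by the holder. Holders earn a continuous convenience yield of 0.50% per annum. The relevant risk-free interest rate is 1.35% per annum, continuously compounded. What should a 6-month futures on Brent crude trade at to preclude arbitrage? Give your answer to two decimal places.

Net carry = r + u − y = 0.0135 + 0.0535 − 0.0050 = 0.0620
F = S·e^((r+u−y)T) = 92.73 · e^(0.0620 × 6/12) = 92.73 · e^0.031000
= 92.73 × 1.031486 = $95.65 per barrel

$95.65 per barrel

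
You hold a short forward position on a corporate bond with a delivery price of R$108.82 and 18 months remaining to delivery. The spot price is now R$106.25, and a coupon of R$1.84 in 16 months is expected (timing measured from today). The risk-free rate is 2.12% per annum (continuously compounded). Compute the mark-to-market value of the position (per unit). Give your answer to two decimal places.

R$0.95

PV(remaining coupons) I = 1.84·e^(−0.0212·16/12) = 1.7887
Current forward F = (S − I)·e^(rT) = (106.25 − 1.7887)·e^(0.0212·18/12) = 104.4613 × 1.032311 = 107.8365
Value (long) = (F − K)·e^(−rT) = (107.8365 − 108.82) × 0.968700 = -0.9527
Short position value = −(long value) = R$0.95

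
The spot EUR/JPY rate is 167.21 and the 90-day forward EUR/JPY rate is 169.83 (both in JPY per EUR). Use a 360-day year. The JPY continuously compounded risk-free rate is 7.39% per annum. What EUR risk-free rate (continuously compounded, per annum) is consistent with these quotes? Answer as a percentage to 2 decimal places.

F = S·e^((r_JPY − r_EUR)T) ⇒ r_EUR = r_JPY − ln(F/S)/T
ln(169.83/167.21) = 0.015547; /(90/360) = 0.062188
r_EUR = 0.0739 − 0.062188 = 0.011712
r_EUR = 1.17%

1.17%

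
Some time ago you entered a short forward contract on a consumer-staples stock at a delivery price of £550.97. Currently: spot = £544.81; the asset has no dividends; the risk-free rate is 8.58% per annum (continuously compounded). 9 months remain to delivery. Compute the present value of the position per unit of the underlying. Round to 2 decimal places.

Current fair forward for the remaining 9 months: F = S·e^(r·T), r = 0.0858
F = 544.81 · e^(0.0858 × 9/12) = 544.81 × 1.066466 = 581.0213
Value of long forward = (F − K)·e^(−rT) = (581.0213 − 550.97) · e^(−0.0858·9/12)
= 30.0513 × 0.937677 = 28.18
Short position value = −(long value) = -£28.18

-£28.18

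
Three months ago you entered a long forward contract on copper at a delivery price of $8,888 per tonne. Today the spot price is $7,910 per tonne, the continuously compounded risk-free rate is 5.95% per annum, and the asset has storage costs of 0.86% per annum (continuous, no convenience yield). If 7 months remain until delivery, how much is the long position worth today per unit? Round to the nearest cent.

Current fair forward for the remaining 7 months: F = S·e^((r + u)·T), (r + u) = 0.0595 + 0.0086 = 0.0681
F = 7910 · e^(0.0681 × 7/12) = 7910 × 1.04052459 = 8230.5495
Value of long forward = (F − K)·e^(−rT) = (8230.5495 − 8888) · e^(−0.0595·7/12)
= -657.4505 × 0.96588709 = -635.02

-$635.02 per tonne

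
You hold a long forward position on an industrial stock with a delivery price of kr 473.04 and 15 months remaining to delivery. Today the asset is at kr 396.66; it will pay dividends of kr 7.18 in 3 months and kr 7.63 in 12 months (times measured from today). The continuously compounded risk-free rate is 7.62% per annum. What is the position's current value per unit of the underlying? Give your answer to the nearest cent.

PV(remaining dividends) I = 7.18·e^(−0.0762·3/12) + 7.63·e^(−0.0762·12/12) = 14.1147
Current forward F = (S − I)·e^(rT) = (396.66 − 14.1147)·e^(0.0762·15/12) = 382.5453 × 1.099934 = 420.7746
Value (long) = (F − K)·e^(−rT) = (420.7746 − 473.04) × 0.909146 = -47.5169
Value = -kr 47.52

-kr 47.52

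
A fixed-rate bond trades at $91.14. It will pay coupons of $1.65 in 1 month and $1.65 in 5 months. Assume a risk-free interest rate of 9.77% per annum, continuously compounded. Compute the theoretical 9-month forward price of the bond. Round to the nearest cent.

PV(coupons) I = 1.65·e^(−0.0977·1/12) + 1.65·e^(−0.0977·5/12)
I = 1.6366 + 1.5842 = 3.2208
F = (S − I)·e^(rT) = (91.14 − 3.2208) · e^(0.0977·9/12)
= 87.9192 · e^0.073275 = 87.9192 × 1.076026 = $94.60

$94.60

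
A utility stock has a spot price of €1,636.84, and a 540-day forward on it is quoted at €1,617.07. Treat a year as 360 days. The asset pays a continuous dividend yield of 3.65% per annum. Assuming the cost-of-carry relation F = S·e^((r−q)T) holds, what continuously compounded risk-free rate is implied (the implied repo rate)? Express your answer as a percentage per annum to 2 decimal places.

2.84%

From F = S·e^((r−q)T): (r − q) = ln(F/S)/T
ln(1617.07/1636.84) = ln(0.987922) = -0.012152
(r − q) = -0.012152 / (540/360) = -0.008101
r = ln(F/S)/T + q = -0.008101 + 0.0365 = 0.028399
r = 2.84%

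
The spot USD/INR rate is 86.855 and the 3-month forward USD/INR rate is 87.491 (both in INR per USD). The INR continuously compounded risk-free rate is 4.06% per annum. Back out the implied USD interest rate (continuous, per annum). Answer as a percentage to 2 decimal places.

F = S·e^((r_INR − r_USD)T) ⇒ r_USD = r_INR − ln(F/S)/T
ln(87.491/86.855) = 0.007296; /(3/12) = 0.029184
r_USD = 0.0406 − 0.029184 = 0.011416
r_USD = 1.14%

1.14%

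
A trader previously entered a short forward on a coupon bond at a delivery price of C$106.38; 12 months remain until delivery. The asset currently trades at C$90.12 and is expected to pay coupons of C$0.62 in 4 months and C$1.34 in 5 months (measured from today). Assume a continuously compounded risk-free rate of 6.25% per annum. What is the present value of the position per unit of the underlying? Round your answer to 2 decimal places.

PV(remaining coupons) I = 0.62·e^(−0.0625·4/12) + 1.34·e^(−0.0625·5/12) = 1.9128
Current forward F = (S − I)·e^(rT) = (90.12 − 1.9128)·e^(0.0625·12/12) = 88.2072 × 1.064494 = 93.8960
Value (long) = (F − K)·e^(−rT) = (93.8960 − 106.38) × 0.939413 = -11.7276
Short position value = −(long value) = C$11.73

C$11.73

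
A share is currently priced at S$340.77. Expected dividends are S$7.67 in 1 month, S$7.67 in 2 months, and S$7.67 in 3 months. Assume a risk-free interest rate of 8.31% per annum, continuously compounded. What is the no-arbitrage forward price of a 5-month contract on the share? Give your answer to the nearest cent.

PV(dividends) I = 7.67·e^(−0.0831·1/12) + 7.67·e^(−0.0831·2/12) + 7.67·e^(−0.0831·3/12)
I = 7.6171 + 7.5645 + 7.5123 = 22.6939
F = (S − I)·e^(rT) = (340.77 − 22.6939) · e^(0.0831·5/12)
= 318.0761 · e^0.034625 = 318.0761 × 1.035231 = S$329.28

S$329.28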